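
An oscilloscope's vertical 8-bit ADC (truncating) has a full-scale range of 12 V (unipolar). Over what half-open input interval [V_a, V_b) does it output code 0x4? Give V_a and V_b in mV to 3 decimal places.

[187.500 mV, 234.375 mV)

LSB = 12/2^8 = 46.875 mV.
Code 0x4 = 4 decimal.
V_a = V_low + 4·LSB = 0.1875 V; V_b = V_low + 5·LSB = 0.234375 V.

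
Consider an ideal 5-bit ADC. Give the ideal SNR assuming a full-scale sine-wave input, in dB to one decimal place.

SNR ≈ 6.02·N + 1.76 dB = 6.02·5 + 1.76 = 31.86 dB.

31.9 dB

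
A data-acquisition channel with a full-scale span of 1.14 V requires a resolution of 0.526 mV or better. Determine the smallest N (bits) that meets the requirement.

Number of steps required ≥ 1.14 V / 0.526 mV = 2167.30.
Need 2^N ≥ 2167.30; 2^11 = 2048, 2^12 = 4096.
Minimum N = 12.

12 bits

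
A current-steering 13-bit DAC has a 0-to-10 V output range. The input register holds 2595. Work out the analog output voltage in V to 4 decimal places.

LSB = 10 V / 2^13 = 1.221 mV.
V_out = 0 + 2595 × 0.0012207 V = 3.16772 V.

3.1677 V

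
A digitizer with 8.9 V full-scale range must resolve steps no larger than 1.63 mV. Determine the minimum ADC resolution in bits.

13 bits

Number of steps required ≥ 8.9 V / 1.63 mV = 5460.12.
Need 2^N ≥ 5460.12; 2^12 = 4096, 2^13 = 8192.
Minimum N = 13.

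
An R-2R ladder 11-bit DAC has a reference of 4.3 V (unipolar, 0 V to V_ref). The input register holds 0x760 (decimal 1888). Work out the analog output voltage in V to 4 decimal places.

LSB = 4.3 V / 2^11 = 2.100 mV.
Code 0x760 = 1888 decimal.
V_out = 0 + 1888 × 0.00209961 V = 3.96406 V.

3.9641 V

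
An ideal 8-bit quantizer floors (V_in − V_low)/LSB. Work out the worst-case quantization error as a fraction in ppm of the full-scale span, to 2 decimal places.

Truncating → worst-case error = 1 LSB = V_FS/2^8, so 1e+06/256 = 3906.25 ppm of full scale.

3906.25 ppm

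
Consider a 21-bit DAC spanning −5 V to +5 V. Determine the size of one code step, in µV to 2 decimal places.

4.77 µV

Full-scale span = 10 V.
LSB = 10 / 2^21 = 10 / 2097152 = 4.76837e-06 V = 4.77 µV.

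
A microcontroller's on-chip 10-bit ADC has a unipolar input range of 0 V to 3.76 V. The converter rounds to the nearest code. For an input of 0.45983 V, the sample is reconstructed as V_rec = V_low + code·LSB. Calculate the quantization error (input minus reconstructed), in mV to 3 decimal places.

0.846 mV

Step size: 3.76 V ÷ 2^10 = 3.672 mV.
(V_in − V_low)/LSB = (0.45983 − 0)/0.00367187 = 125.2303 → code 125 (round).
V_rec = 0 + 125·0.00367187 = 0.45898438 V.
V_in − V_rec = 0.000845625 V = 0.846 mV.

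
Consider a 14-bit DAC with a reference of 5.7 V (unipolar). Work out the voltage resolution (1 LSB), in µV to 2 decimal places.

Full-scale span = 5.7 V.
LSB = 5.7 / 2^14 = 5.7 / 16384 = 0.0003479 V = 347.90 µV.

347.90 µV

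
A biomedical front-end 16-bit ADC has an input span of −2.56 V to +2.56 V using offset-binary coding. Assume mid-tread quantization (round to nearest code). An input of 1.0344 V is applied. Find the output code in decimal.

code 46008

With 65536 levels over 5.12 V, one step is 78.12 µV.
(V_in − V_low)/LSB = (1.0344 − (−2.56)) / 7.8125e-05 = 46008.320.
So the output code is 46008.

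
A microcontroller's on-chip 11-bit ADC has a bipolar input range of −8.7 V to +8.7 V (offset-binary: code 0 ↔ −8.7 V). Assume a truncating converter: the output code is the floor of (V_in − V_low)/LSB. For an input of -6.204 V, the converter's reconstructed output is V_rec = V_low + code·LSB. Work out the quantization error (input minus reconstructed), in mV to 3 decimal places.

LSB = 17.4/2^11 = 8.496 mV.
(-6.204 − (−8.7))/0.00849609 = 293.7821; ⌊·⌋ gives code 293.
Reconstructed: -6.2106445 V.
Difference: 0.00664453 V → 6.645 mV.

6.645 mV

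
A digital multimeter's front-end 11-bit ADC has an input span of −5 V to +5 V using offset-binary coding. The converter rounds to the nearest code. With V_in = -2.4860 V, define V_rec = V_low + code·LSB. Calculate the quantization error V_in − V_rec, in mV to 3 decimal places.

-0.648 mV

LSB = 10/2^11 = 4.883 mV.
(-2.4860 − (−5))/0.00488281 = 514.8672; round gives code 515.
Code 515 maps back to (−5) + 515×0.00488281 V = -2.4853516 V.
Difference: -0.000648438 V → -0.648 mV.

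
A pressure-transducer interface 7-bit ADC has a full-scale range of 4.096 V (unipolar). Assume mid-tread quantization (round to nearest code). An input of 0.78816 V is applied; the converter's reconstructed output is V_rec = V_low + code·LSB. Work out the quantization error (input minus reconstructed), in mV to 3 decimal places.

-11.840 mV

Step size: 4.096 V ÷ 2^7 = 32.000 mV.
Scaled input = 24.6300 LSBs, so code = 25.
Reconstructed: 0.8 V.
Error = 0.78816 − 0.8 = -0.01184 V = -11.840 mV.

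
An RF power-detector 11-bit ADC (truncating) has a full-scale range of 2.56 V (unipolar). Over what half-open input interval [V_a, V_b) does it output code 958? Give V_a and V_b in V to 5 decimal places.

[1.19750 V, 1.19875 V)

LSB = 2.56/2^11 = 1.250 mV.
V_a = V_low + 958·LSB = 1.1975 V; V_b = V_low + 959·LSB = 1.19875 V.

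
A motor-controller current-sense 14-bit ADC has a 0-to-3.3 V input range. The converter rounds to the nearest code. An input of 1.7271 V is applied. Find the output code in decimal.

code 8575

With 16384 levels over 3.3 V, one step is 201.42 µV.
(V_in − V_low)/LSB = (1.7271 − 0) / 0.000201416 = 8574.790.
So the output code is 8575.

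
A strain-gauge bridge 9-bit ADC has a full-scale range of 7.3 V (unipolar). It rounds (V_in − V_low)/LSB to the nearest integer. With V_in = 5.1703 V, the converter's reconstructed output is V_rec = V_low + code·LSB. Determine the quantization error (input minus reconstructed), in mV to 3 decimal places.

One LSB is 7.3 V / 512 = 14.258 mV.
Scaled input = 362.6293 LSBs, so code = 363.
V_rec = 0 + 363·0.0142578 = 5.1755859 V.
Error = 5.1703 − 5.1755859 = -0.00528594 V = -5.286 mV.

-5.286 mV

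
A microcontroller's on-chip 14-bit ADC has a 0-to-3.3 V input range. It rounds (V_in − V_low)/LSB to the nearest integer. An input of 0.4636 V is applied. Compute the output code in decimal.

code 2302

LSB = 3.3 V / 16384 = 201.42 µV.
Input sits at 2301.704 steps above V_low.
round(2301.704) = 2302.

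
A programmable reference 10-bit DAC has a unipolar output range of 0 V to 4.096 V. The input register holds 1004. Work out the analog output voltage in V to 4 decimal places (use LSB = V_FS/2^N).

4.0160 V

LSB = 4.096 V / 2^10 = 4.000 mV.
V_out = 0 + 1004 × 0.004 V = 4.016 V.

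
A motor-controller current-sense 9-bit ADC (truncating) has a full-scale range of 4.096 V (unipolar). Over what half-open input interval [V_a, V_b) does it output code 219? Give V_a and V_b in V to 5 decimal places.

[1.75200 V, 1.76000 V)

LSB = 4.096/2^9 = 8.000 mV.
V_a = V_low + 219·LSB = 1.752 V; V_b = V_low + 220·LSB = 1.76 V.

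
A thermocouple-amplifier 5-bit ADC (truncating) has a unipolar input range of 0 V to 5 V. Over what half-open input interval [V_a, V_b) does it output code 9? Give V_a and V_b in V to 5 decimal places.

[1.40625 V, 1.56250 V)

LSB = 5/2^5 = 156.250 mV.
V_a = V_low + 9·LSB = 1.40625 V; V_b = V_low + 10·LSB = 1.5625 V.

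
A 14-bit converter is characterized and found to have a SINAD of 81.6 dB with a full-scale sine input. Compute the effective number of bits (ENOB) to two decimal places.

13.26 bits

ENOB = (SINAD − 1.76) / 6.02 = (81.6 − 1.76)/6.02 = 13.262.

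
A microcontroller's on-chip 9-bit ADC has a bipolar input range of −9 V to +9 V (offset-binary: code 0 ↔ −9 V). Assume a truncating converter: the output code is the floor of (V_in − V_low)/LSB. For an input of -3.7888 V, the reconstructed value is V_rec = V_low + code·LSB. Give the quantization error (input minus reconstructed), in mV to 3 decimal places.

Step size: 18 V ÷ 2^9 = 35.156 mV.
(-3.7888 − (−9))/0.0351562 = 148.2297; ⌊·⌋ gives code 148.
Code 148 maps back to (−9) + 148×0.0351562 V = -3.796875 V.
Error = -3.7888 − (−3.796875) = 0.008075 V = 8.075 mV.

8.075 mV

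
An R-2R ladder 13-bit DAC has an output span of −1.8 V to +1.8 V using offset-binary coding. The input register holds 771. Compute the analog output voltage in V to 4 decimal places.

LSB = 3.6 V / 2^13 = 439.45 µV.
V_out = (−1.8) + 771 × 0.000439453 V = -1.46118 V.

-1.4612 V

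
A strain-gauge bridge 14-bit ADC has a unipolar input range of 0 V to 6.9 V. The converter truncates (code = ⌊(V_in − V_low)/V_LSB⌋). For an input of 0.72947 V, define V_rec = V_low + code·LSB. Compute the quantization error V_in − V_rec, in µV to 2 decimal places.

Step size: 6.9 V ÷ 2^14 = 421.14 µV.
Scaled input = 1732.1212 LSBs, so code = 1732.
V_rec = 0 + 1732·0.000421143 = 0.72941895 V.
V_in − V_rec = 5.10547e-05 V = 51.05 µV.

51.05 µV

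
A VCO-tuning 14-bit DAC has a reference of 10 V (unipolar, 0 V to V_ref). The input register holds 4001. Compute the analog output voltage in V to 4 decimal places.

LSB = 10 V / 2^14 = 0.610 mV.
V_out = 0 + 4001 × 0.000610352 V = 2.44202 V.

2.4420 V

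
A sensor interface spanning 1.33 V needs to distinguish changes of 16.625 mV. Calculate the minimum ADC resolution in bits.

7 bits

Number of steps required ≥ 1.33 V / 16.625 mV = 80.00.
Need 2^N ≥ 80.00; 2^6 = 64, 2^7 = 128.
Minimum N = 7.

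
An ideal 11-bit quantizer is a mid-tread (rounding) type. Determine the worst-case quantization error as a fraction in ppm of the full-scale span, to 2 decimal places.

Rounding → worst-case error = ½ LSB = V_FS/2^12, so 1e+06/4096 = 244.141 ppm of full scale.

244.14 ppm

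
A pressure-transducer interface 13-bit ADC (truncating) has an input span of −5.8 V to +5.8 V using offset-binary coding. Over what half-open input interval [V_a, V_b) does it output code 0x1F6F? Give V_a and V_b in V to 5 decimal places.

LSB = 11.6/2^13 = 1.416 mV.
Code 0x1F6F = 8047 decimal.
V_a = V_low + 8047·LSB = 5.59468 V; V_b = V_low + 8048·LSB = 5.59609 V.

[5.59468 V, 5.59609 V)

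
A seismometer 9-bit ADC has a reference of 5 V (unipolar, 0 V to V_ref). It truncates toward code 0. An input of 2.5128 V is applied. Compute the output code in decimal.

LSB = 5 V / 512 = 9.766 mV.
(2.5128 − 0) / 0.00976562 = 257.311 LSBs.
Floor → code 257.

code 257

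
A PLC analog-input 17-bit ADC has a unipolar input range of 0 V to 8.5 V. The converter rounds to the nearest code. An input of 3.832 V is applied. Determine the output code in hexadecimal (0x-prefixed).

LSB = 8.5 V / 131072 = 64.85 µV.
(V_in − V_low)/LSB = (3.832 − 0) / 6.48499e-05 = 59090.342.
Round → code 59090.
In hexadecimal (0x-prefixed): 0xE6D2.

code 0xE6D2 (decimal 59090)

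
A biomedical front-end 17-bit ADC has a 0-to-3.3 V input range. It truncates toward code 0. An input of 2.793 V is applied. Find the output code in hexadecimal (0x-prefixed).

Full-scale span = 3.3 V; LSB = 3.3/2^17 = 25.18 µV.
(2.793 − 0) / 2.5177e-05 = 110934.575 LSBs.
Floor → code 110934.
In hexadecimal (0x-prefixed): 0x1B156.

code 0x1B156 (decimal 110934)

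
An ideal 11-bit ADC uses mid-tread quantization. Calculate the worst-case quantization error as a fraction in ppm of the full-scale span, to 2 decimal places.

244.14 ppm

Rounding → worst-case error = ½ LSB = V_FS/2^12, so 1e+06/4096 = 244.141 ppm of full scale.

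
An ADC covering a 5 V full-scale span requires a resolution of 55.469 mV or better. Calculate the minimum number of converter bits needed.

7 bits

Number of steps required ≥ 5 V / 55.469 mV = 90.14.
Need 2^N ≥ 90.14; 2^6 = 64, 2^7 = 128.
Minimum N = 7.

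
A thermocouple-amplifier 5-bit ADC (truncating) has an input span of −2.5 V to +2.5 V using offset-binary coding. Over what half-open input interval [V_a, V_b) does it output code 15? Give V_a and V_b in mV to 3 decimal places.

[-156.250 mV, 0.000 mV)

LSB = 5/2^5 = 156.250 mV.
V_a = V_low + 15·LSB = -0.15625 V; V_b = V_low + 16·LSB = 0 V.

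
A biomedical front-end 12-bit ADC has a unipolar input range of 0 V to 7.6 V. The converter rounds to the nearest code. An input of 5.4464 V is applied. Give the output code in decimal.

code 2935

With 4096 levels over 7.6 V, one step is 1.855 mV.
Input sits at 2935.323 steps above V_low.
Round → code 2935.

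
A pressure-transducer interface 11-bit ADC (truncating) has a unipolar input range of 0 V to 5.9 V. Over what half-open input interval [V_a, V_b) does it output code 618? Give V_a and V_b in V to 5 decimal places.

LSB = 5.9/2^11 = 2.881 mV.
V_a = V_low + 618·LSB = 1.78037 V; V_b = V_low + 619·LSB = 1.78325 V.

[1.78037 V, 1.78325 V)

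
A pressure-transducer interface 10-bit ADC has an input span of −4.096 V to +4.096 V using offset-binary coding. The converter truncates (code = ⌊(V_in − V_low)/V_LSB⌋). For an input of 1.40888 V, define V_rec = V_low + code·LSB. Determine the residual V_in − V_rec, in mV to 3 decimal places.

One LSB is 8.192 V / 1024 = 8.000 mV.
(1.40888 − (−4.096))/0.008 = 688.1100; ⌊·⌋ gives code 688.
Reconstructed: 1.408 V.
Difference: 0.00088 V → 0.880 mV.

0.880 mV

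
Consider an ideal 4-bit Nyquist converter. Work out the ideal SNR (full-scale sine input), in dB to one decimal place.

25.8 dB

SNR ≈ 6.02·N + 1.76 dB = 6.02·4 + 1.76 = 25.84 dB.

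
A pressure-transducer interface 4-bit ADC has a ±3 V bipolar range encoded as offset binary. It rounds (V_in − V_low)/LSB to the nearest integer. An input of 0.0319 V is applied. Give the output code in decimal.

With 16 levels over 6 V, one step is 375.000 mV.
(0.0319 − (−3)) / 0.375 = 8.085 LSBs.
So the output code is 8.

code 8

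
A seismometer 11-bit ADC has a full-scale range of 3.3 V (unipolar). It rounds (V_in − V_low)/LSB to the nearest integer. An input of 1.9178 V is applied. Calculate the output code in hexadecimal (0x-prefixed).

code 0x4A6 (decimal 1190)

LSB = 3.3 V / 2048 = 1.611 mV.
(1.9178 − 0) / 0.00161133 = 1190.198 LSBs.
So the output code is 1190.
In hexadecimal (0x-prefixed): 0x4A6.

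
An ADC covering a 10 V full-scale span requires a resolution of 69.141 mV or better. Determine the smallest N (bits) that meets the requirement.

8 bits

Number of steps required ≥ 10 V / 69.141 mV = 144.63.
Need 2^N ≥ 144.63; 2^7 = 128, 2^8 = 256.
Minimum N = 8.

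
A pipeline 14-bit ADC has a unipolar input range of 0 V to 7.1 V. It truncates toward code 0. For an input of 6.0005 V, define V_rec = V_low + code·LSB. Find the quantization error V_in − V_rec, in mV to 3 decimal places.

LSB = 7.1/2^14 = 433.35 µV.
(6.0005 − 0)/0.00043335 = 13846.7876; ⌊·⌋ gives code 13846.
Code 13846 maps back to 0 + 13846×0.00043335 V = 6.0001587 V.
Difference: 0.000341309 V → 0.341 mV.

0.341 mV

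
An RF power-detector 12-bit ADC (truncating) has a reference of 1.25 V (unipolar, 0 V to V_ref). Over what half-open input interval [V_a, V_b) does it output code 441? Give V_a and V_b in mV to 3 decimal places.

LSB = 1.25/2^12 = 305.18 µV.
V_a = V_low + 441·LSB = 0.134583 V; V_b = V_low + 442·LSB = 0.134888 V.

[134.583 mV, 134.888 mV)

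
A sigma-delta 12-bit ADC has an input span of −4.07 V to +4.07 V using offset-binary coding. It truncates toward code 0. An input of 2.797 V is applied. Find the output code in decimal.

LSB = 8.14 V / 4096 = 1.987 mV.
(2.797 − (−4.07)) / 0.0019873 = 3455.434 LSBs.
Floor → code 3455.

code 3455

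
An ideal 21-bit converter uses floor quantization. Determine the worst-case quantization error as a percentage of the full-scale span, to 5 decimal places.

0.00005 %

Truncating → worst-case error = 1 LSB = V_FS/2^21, so 100/2097152 = 4.76837e-05 % of full scale.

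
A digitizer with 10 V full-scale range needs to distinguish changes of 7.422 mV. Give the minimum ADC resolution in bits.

Number of steps required ≥ 10 V / 7.422 mV = 1347.35.
Need 2^N ≥ 1347.35; 2^10 = 1024, 2^11 = 2048.
Minimum N = 11.

11 bits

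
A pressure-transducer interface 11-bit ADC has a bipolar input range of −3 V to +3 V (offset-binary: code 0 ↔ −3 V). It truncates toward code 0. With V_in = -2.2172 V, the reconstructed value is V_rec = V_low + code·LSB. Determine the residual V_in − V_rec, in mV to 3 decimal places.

0.573 mV

Step size: 6 V ÷ 2^11 = 2.930 mV.
(V_in − V_low)/LSB = (-2.2172 − (−3))/0.00292969 = 267.1957 → code 267 (floor).
Code 267 maps back to (−3) + 267×0.00292969 V = -2.2177734 V.
V_in − V_rec = 0.000573438 V = 0.573 mV.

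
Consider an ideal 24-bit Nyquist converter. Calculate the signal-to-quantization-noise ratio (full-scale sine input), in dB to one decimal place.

146.2 dB

SNR ≈ 6.02·N + 1.76 dB = 6.02·24 + 1.76 = 146.24 dB.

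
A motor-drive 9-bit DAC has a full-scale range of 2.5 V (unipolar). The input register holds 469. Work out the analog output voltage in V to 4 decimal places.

2.2900 V

LSB = 2.5 V / 2^9 = 4.883 mV.
V_out = 0 + 469 × 0.00488281 V = 2.29004 V.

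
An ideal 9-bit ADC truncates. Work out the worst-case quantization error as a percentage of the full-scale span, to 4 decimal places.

0.1953 %

Truncating → worst-case error = 1 LSB = V_FS/2^9, so 100/512 = 0.195312 % of full scale.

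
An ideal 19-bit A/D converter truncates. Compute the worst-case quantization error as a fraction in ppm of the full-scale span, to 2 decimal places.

Truncating → worst-case error = 1 LSB = V_FS/2^19, so 1e+06/524288 = 1.90735 ppm of full scale.

1.91 ppm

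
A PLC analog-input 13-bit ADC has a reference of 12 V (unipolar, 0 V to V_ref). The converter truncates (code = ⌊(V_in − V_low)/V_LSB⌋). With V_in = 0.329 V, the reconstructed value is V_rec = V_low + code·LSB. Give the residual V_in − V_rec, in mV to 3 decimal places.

LSB = 12/2^13 = 1.465 mV.
(0.329 − 0)/0.00146484 = 224.5973; ⌊·⌋ gives code 224.
Reconstructed: 0.328125 V.
V_in − V_rec = 0.000875 V = 0.875 mV.

0.875 mV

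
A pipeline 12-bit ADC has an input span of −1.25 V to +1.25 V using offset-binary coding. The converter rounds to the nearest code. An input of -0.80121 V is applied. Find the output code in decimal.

code 735

LSB = 2.5 V / 4096 = 0.610 mV.
Input sits at 735.298 steps above V_low.
So the output code is 735.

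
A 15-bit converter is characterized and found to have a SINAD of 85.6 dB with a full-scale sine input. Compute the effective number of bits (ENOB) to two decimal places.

13.93 bits

ENOB = (SINAD − 1.76) / 6.02 = (85.6 − 1.76)/6.02 = 13.927.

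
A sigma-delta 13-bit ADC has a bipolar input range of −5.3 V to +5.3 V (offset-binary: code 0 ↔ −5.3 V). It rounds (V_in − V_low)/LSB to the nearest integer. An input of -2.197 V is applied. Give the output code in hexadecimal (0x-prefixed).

With 8192 levels over 10.6 V, one step is 1.294 mV.
(V_in − V_low)/LSB = (-2.197 − (−5.3)) / 0.00129395 = 2398.092.
Round → code 2398.
In hexadecimal (0x-prefixed): 0x95E.

code 0x95E (decimal 2398)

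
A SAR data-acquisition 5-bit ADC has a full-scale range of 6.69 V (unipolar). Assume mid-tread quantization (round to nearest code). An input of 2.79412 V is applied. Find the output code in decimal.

With 32 levels over 6.69 V, one step is 209.062 mV.
Input sits at 13.365 steps above V_low.
round(13.365) = 13.

code 13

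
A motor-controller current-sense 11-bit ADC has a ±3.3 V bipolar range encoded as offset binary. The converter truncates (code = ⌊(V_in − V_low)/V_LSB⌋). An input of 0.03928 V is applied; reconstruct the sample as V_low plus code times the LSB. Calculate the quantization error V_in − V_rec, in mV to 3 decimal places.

0.608 mV

LSB = 6.6/2^11 = 3.223 mV.
Scaled input = 1036.1887 LSBs, so code = 1036.
Code 1036 maps back to (−3.3) + 1036×0.00322266 V = 0.038671875 V.
Difference: 0.000608125 V → 0.608 mV.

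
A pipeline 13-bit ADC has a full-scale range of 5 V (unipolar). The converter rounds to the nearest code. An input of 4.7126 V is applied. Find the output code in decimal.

code 7721

Full-scale span = 5 V; LSB = 5/2^13 = 0.610 mV.
(V_in − V_low)/LSB = (4.7126 − 0) / 0.000610352 = 7721.124.
Round → code 7721.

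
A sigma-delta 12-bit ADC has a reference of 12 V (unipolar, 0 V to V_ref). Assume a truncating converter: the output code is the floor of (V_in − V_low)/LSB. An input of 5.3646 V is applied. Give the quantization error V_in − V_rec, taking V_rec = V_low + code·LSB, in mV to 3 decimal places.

0.342 mV

Step size: 12 V ÷ 2^12 = 2.930 mV.
(5.3646 − 0)/0.00292969 = 1831.1168; ⌊·⌋ gives code 1831.
Code 1831 maps back to 0 + 1831×0.00292969 V = 5.3642578 V.
Error = 5.3646 − 5.3642578 = 0.000342187 V = 0.342 mV.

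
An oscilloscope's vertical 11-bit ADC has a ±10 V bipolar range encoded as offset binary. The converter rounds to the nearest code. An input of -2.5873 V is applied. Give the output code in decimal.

code 759

LSB = 20 V / 2048 = 9.766 mV.
(V_in − V_low)/LSB = (-2.5873 − (−10)) / 0.00976562 = 759.060.
Round → code 759.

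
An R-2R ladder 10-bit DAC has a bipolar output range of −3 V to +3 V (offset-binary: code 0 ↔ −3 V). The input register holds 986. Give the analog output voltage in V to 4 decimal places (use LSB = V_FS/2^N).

2.7773 V

LSB = 6 V / 2^10 = 5.859 mV.
V_out = (−3) + 986 × 0.00585938 V = 2.77734 V.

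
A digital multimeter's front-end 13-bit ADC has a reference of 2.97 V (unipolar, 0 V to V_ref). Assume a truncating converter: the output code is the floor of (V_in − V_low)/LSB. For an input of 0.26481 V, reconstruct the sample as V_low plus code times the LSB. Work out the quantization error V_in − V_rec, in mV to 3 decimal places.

Step size: 2.97 V ÷ 2^13 = 362.55 µV.
(V_in − V_low)/LSB = (0.26481 − 0)/0.000362549 = 730.4120 → code 730 (floor).
Code 730 maps back to 0 + 730×0.000362549 V = 0.26466064 V.
Error = 0.26481 − 0.26466064 = 0.000149355 V = 0.149 mV.

0.149 mV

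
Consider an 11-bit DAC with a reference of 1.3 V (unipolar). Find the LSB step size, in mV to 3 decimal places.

Full-scale span = 1.3 V.
LSB = 1.3 / 2^11 = 1.3 / 2048 = 0.000634766 V = 0.635 mV.

0.635 mV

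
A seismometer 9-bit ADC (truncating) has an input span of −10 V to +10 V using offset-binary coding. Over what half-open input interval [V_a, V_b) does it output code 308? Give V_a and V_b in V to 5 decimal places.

[2.03125 V, 2.07031 V)

LSB = 20/2^9 = 39.062 mV.
V_a = V_low + 308·LSB = 2.03125 V; V_b = V_low + 309·LSB = 2.07031 V.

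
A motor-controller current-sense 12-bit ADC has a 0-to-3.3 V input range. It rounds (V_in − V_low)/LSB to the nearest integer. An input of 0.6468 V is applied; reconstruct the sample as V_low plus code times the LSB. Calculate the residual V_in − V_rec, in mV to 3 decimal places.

-0.148 mV

Step size: 3.3 V ÷ 2^12 = 0.806 mV.
Scaled input = 802.8160 LSBs, so code = 803.
Code 803 maps back to 0 + 803×0.000805664 V = 0.64694824 V.
V_in − V_rec = -0.000148242 V = -0.148 mV.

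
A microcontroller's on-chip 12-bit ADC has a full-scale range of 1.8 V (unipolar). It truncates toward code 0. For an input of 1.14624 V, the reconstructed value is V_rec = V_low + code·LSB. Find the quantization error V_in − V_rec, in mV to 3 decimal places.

0.146 mV

LSB = 1.8/2^12 = 439.45 µV.
Scaled input = 2608.3328 LSBs, so code = 2608.
Reconstructed: 1.1460937 V.
Difference: 0.00014625 V → 0.146 mV.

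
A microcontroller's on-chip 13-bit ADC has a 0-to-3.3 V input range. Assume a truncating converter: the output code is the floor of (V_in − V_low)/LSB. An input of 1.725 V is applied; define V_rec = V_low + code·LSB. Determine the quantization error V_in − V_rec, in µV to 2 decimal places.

Step size: 3.3 V ÷ 2^13 = 402.83 µV.
Scaled input = 4282.1818 LSBs, so code = 4282.
V_rec = 0 + 4282·0.000402832 = 1.7249268 V.
Error = 1.725 − 1.7249268 = 7.32422e-05 V = 73.24 µV.

73.24 µV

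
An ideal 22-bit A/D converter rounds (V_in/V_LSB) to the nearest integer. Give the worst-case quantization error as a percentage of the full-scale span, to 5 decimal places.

0.00001 %

Rounding → worst-case error = ½ LSB = V_FS/2^23, so 100/8388608 = 1.19209e-05 % of full scale.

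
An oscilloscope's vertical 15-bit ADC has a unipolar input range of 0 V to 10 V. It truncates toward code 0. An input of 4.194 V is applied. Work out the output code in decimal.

With 32768 levels over 10 V, one step is 305.18 µV.
Input sits at 13742.899 steps above V_low.
So the output code is 13742.

code 13742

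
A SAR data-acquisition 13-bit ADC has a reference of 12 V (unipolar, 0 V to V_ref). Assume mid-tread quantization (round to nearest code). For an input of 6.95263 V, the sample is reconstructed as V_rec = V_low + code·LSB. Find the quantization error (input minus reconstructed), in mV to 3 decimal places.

One LSB is 12 V / 8192 = 1.465 mV.
(V_in − V_low)/LSB = (6.95263 − 0)/0.00146484 = 4746.3287 → code 4746 (round).
V_rec = 0 + 4746·0.00146484 = 6.9521484 V.
V_in − V_rec = 0.000481563 V = 0.482 mV.

0.482 mV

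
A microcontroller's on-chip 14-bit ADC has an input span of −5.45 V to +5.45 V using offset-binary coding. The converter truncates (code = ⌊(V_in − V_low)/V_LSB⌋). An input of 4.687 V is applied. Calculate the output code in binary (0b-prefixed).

With 16384 levels over 10.9 V, one step is 0.665 mV.
Input sits at 15237.120 steps above V_low.
Floor → code 15237.
In binary (0b-prefixed): 0b11101110000101.

code 0b11101110000101 (decimal 15237)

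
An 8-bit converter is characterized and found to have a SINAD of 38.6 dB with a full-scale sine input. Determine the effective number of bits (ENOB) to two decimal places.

ENOB = (SINAD − 1.76) / 6.02 = (38.6 − 1.76)/6.02 = 6.120.

6.12 bits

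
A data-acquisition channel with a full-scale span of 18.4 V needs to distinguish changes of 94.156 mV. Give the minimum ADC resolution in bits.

Number of steps required ≥ 18.4 V / 94.156 mV = 195.42.
Need 2^N ≥ 195.42; 2^7 = 128, 2^8 = 256.
Minimum N = 8.

8 bits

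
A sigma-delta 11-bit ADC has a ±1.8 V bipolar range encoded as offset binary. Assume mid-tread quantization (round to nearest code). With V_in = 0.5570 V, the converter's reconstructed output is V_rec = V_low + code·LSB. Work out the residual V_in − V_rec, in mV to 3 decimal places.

-0.227 mV

Step size: 3.6 V ÷ 2^11 = 1.758 mV.
(0.5570 − (−1.8))/0.00175781 = 1340.8711; round gives code 1341.
Code 1341 maps back to (−1.8) + 1341×0.00175781 V = 0.55722656 V.
Difference: -0.000226563 V → -0.227 mV.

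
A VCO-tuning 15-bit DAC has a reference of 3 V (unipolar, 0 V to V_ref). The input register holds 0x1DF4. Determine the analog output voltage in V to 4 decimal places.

0.7020 V

LSB = 3 V / 2^15 = 91.55 µV.
Code 0x1DF4 = 7668 decimal.
V_out = 0 + 7668 × 9.15527e-05 V = 0.702026 V.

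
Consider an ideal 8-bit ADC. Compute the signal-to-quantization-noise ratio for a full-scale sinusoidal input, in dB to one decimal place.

SNR ≈ 6.02·N + 1.76 dB = 6.02·8 + 1.76 = 49.92 dB.

49.9 dB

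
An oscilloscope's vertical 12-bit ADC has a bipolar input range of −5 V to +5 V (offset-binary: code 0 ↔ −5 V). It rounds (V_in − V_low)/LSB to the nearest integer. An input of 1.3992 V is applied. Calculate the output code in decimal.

Full-scale span = 10 V; LSB = 10/2^12 = 2.441 mV.
Input sits at 2621.112 steps above V_low.
Round → code 2621.

code 2621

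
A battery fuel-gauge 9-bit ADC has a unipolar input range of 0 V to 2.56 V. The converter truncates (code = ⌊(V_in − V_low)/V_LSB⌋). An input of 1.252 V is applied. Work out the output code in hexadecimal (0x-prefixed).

LSB = 2.56 V / 512 = 5.000 mV.
(1.252 − 0) / 0.005 = 250.400 LSBs.
Floor → code 250.
In hexadecimal (0x-prefixed): 0xFA.

code 0xFA (decimal 250)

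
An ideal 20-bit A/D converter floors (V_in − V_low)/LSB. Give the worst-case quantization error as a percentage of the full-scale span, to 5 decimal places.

Truncating → worst-case error = 1 LSB = V_FS/2^20, so 100/1048576 = 9.53674e-05 % of full scale.

0.00010 %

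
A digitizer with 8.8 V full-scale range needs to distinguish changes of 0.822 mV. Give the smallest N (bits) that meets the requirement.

14 bits

Number of steps required ≥ 8.8 V / 0.822 mV = 10705.60.
Need 2^N ≥ 10705.60; 2^13 = 8192, 2^14 = 16384.
Minimum N = 14.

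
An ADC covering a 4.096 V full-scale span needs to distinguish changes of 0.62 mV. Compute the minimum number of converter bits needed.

Number of steps required ≥ 4.096 V / 0.62 mV = 6606.45.
Need 2^N ≥ 6606.45; 2^12 = 4096, 2^13 = 8192.
Minimum N = 13.

13 bits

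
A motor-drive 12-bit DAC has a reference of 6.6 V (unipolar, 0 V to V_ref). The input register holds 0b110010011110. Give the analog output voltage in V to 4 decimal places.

LSB = 6.6 V / 2^12 = 1.611 mV.
Code 0b110010011110 = 3230 decimal.
V_out = 0 + 3230 × 0.00161133 V = 5.20459 V.

5.2046 V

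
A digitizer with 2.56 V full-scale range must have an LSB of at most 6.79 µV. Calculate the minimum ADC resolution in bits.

19 bits

Number of steps required ≥ 2.56 V / 6.79 µV = 377025.04.
Need 2^N ≥ 377025.04; 2^18 = 262144, 2^19 = 524288.
Minimum N = 19.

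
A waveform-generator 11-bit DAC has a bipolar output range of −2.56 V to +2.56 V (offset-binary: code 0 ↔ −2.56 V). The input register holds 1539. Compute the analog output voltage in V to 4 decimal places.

1.2875 V

LSB = 5.12 V / 2^11 = 2.500 mV.
V_out = (−2.56) + 1539 × 0.0025 V = 1.2875 V.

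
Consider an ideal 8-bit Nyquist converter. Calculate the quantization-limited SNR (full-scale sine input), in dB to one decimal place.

SNR ≈ 6.02·N + 1.76 dB = 6.02·8 + 1.76 = 49.92 dB.

49.9 dB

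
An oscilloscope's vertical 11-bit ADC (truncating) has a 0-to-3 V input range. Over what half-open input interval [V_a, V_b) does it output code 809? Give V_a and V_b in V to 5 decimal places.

[1.18506 V, 1.18652 V)

LSB = 3/2^11 = 1.465 mV.
V_a = V_low + 809·LSB = 1.18506 V; V_b = V_low + 810·LSB = 1.18652 V.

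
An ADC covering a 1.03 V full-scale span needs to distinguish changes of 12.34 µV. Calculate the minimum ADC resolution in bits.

Number of steps required ≥ 1.03 V / 12.34 µV = 83468.40.
Need 2^N ≥ 83468.40; 2^16 = 65536, 2^17 = 131072.
Minimum N = 17.

17 bits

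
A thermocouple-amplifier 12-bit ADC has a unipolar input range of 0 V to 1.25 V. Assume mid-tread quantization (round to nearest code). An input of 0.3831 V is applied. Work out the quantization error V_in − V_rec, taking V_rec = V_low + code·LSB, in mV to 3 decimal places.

0.104 mV

Step size: 1.25 V ÷ 2^12 = 305.18 µV.
(0.3831 − 0)/0.000305176 = 1255.3421; round gives code 1255.
Reconstructed: 0.38299561 V.
Difference: 0.000104395 V → 0.104 mV.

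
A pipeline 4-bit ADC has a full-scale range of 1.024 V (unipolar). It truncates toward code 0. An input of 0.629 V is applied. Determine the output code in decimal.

Full-scale span = 1.024 V; LSB = 1.024/2^4 = 64.000 mV.
(V_in − V_low)/LSB = (0.629 − 0) / 0.064 = 9.828.
Floor → code 9.

code 9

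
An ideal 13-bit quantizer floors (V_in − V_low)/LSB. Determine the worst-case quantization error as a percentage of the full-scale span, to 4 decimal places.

0.0122 %

Truncating → worst-case error = 1 LSB = V_FS/2^13, so 100/8192 = 0.012207 % of full scale.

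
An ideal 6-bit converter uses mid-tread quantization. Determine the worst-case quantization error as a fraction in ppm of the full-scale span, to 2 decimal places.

Rounding → worst-case error = ½ LSB = V_FS/2^7, so 1e+06/128 = 7812.5 ppm of full scale.

7812.50 ppm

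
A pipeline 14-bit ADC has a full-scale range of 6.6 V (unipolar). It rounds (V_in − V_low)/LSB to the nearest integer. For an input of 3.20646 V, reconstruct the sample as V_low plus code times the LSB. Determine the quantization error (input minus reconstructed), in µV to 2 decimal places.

One LSB is 6.6 V / 16384 = 402.83 µV.
(V_in − V_low)/LSB = (3.20646 − 0)/0.000402832 = 7959.7940 → code 7960 (round).
Reconstructed: 3.206543 V.
V_in − V_rec = -8.29687e-05 V = -82.97 µV.

-82.97 µV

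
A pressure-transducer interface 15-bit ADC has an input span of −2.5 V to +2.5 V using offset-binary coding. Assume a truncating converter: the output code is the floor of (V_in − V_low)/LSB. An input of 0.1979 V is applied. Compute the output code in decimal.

Full-scale span = 5 V; LSB = 5/2^15 = 152.59 µV.
(V_in − V_low)/LSB = (0.1979 − (−2.5)) / 0.000152588 = 17680.957.
Floor → code 17680.

code 17680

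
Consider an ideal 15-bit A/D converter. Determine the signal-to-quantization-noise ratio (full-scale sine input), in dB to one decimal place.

SNR ≈ 6.02·N + 1.76 dB = 6.02·15 + 1.76 = 92.06 dB.

92.1 dB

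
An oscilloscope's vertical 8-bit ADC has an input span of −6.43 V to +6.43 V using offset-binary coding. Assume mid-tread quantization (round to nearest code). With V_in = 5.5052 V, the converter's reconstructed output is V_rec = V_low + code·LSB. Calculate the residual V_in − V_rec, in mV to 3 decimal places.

-20.581 mV

One LSB is 12.86 V / 256 = 50.234 mV.
(V_in − V_low)/LSB = (5.5052 − (−6.43))/0.0502344 = 237.5903 → code 238 (round).
Reconstructed: 5.5257812 V.
Error = 5.5052 − 5.5257812 = -0.0205812 V = -20.581 mV.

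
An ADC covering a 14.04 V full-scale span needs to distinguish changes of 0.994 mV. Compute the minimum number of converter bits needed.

Number of steps required ≥ 14.04 V / 0.994 mV = 14124.75.
Need 2^N ≥ 14124.75; 2^13 = 8192, 2^14 = 16384.
Minimum N = 14.

14 bits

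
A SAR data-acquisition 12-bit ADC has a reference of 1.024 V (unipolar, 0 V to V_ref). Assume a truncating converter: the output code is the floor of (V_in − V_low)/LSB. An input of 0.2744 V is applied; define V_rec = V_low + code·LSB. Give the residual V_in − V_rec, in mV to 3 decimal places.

0.150 mV

Step size: 1.024 V ÷ 2^12 = 250.00 µV.
(V_in − V_low)/LSB = (0.2744 − 0)/0.00025 = 1097.6000 → code 1097 (floor).
Code 1097 maps back to 0 + 1097×0.00025 V = 0.27425 V.
V_in − V_rec = 0.00015 V = 0.150 mV.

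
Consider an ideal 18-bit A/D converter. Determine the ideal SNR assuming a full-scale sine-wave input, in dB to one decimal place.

SNR ≈ 6.02·N + 1.76 dB = 6.02·18 + 1.76 = 110.12 dB.

110.1 dB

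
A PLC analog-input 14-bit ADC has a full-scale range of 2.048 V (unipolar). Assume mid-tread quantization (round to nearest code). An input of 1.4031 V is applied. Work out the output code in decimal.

LSB = 2.048 V / 16384 = 125.00 µV.
(1.4031 − 0) / 0.000125 = 11224.800 LSBs.
round(11224.800) = 11225.

code 11225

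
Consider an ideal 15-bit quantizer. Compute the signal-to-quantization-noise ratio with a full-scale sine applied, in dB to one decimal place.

92.1 dB

SNR ≈ 6.02·N + 1.76 dB = 6.02·15 + 1.76 = 92.06 dB.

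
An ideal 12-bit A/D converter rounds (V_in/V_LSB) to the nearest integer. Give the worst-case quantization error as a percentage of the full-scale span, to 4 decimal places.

Rounding → worst-case error = ½ LSB = V_FS/2^13, so 100/8192 = 0.012207 % of full scale.

0.0122 %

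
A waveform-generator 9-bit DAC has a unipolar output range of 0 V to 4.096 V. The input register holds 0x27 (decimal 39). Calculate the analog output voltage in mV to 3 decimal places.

312.000 mV

LSB = 4.096 V / 2^9 = 8.000 mV.
Code 0x27 = 39 decimal.
V_out = 0 + 39 × 0.008 V = 0.312 V.
= 312.000 mV.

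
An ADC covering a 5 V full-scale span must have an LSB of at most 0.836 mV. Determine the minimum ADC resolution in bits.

13 bits

Number of steps required ≥ 5 V / 0.836 mV = 5980.86.
Need 2^N ≥ 5980.86; 2^12 = 4096, 2^13 = 8192.
Minimum N = 13.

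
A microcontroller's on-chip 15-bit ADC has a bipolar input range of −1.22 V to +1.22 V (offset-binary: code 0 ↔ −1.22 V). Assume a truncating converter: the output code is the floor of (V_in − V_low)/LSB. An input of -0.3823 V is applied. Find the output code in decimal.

code 11249

LSB = 2.44 V / 32768 = 74.46 µV.
(V_in − V_low)/LSB = (-0.3823 − (−1.22)) / 7.44629e-05 = 11249.899.
Floor → code 11249.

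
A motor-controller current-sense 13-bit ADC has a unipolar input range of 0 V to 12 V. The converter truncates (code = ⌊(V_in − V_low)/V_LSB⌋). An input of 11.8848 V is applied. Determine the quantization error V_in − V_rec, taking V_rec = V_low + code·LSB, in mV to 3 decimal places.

0.523 mV

Step size: 12 V ÷ 2^13 = 1.465 mV.
(V_in − V_low)/LSB = (11.8848 − 0)/0.00146484 = 8113.3568 → code 8113 (floor).
V_rec = 0 + 8113·0.00146484 = 11.884277 V.
Difference: 0.000522656 V → 0.523 mV.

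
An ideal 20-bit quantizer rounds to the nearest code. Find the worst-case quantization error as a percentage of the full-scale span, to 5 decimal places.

Rounding → worst-case error = ½ LSB = V_FS/2^21, so 100/2097152 = 4.76837e-05 % of full scale.

0.00005 %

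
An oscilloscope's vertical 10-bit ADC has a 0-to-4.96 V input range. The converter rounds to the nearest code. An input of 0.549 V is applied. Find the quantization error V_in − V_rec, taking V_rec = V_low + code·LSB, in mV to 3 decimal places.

1.656 mV

Step size: 4.96 V ÷ 2^10 = 4.844 mV.
Scaled input = 113.3419 LSBs, so code = 113.
V_rec = 0 + 113·0.00484375 = 0.54734375 V.
Error = 0.549 − 0.54734375 = 0.00165625 V = 1.656 mV.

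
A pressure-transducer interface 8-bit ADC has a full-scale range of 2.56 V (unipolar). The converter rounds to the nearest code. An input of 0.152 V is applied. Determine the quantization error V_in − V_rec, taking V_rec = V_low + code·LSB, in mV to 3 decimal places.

2.000 mV

One LSB is 2.56 V / 256 = 10.000 mV.
(0.152 − 0)/0.01 = 15.2000; round gives code 15.
Reconstructed: 0.15 V.
Error = 0.152 − 0.15 = 0.002 V = 2.000 mV.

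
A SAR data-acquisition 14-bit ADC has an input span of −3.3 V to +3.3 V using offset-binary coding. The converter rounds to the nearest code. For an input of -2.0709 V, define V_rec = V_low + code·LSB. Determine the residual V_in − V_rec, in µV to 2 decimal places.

59.47 µV

LSB = 6.6/2^14 = 402.83 µV.
(-2.0709 − (−3.3))/0.000402832 = 3051.1476; round gives code 3051.
V_rec = (−3.3) + 3051·0.000402832 = -2.0709595 V.
Difference: 5.94727e-05 V → 59.47 µV.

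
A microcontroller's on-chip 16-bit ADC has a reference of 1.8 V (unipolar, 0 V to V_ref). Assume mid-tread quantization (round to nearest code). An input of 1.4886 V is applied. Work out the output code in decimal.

code 54198

LSB = 1.8 V / 65536 = 27.47 µV.
Input sits at 54198.272 steps above V_low.
So the output code is 54198.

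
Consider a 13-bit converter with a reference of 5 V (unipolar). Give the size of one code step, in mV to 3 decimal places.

Full-scale span = 5 V.
LSB = 5 / 2^13 = 5 / 8192 = 0.000610352 V = 0.610 mV.

0.610 mV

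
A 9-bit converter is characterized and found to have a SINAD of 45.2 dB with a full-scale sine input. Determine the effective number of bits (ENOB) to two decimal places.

7.22 bits

ENOB = (SINAD − 1.76) / 6.02 = (45.2 − 1.76)/6.02 = 7.216.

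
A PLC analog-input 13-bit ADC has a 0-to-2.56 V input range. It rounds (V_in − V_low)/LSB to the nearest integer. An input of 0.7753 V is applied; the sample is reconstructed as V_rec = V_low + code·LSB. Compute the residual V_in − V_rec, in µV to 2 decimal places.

-12.50 µV

One LSB is 2.56 V / 8192 = 312.50 µV.
(V_in − V_low)/LSB = (0.7753 − 0)/0.0003125 = 2480.9600 → code 2481 (round).
Reconstructed: 0.7753125 V.
Difference: -1.25e-05 V → -12.50 µV.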